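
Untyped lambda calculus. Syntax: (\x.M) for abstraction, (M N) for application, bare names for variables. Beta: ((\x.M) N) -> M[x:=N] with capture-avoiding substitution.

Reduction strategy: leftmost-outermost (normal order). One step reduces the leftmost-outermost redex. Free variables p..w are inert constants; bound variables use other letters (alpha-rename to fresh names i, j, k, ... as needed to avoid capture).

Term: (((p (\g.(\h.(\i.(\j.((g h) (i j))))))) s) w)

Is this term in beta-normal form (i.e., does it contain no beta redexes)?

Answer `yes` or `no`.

Term: (((p (\g.(\h.(\i.(\j.((g h) (i j))))))) s) w)
No beta redexes found.

Answer: yes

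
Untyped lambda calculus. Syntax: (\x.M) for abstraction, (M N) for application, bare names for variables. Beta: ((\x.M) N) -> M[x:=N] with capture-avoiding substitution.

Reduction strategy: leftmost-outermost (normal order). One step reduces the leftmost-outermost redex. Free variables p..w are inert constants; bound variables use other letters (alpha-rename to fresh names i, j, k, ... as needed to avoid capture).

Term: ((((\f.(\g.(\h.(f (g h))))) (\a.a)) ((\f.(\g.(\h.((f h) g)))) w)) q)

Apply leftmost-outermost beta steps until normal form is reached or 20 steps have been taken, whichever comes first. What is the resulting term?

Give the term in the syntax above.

Step 0: ((((\f.(\g.(\h.(f (g h))))) (\a.a)) ((\f.(\g.(\h.((f h) g)))) w)) q)
Step 1: (((\g.(\h.((\a.a) (g h)))) ((\f.(\g.(\h.((f h) g)))) w)) q)
Step 2: ((\h.((\a.a) (((\f.(\g.(\h.((f h) g)))) w) h))) q)
Step 3: ((\a.a) (((\f.(\g.(\h.((f h) g)))) w) q))
Step 4: (((\f.(\g.(\h.((f h) g)))) w) q)
Step 5: ((\g.(\h.((w h) g))) q)
Step 6: (\h.((w h) q))

Answer: (\h.((w h) q))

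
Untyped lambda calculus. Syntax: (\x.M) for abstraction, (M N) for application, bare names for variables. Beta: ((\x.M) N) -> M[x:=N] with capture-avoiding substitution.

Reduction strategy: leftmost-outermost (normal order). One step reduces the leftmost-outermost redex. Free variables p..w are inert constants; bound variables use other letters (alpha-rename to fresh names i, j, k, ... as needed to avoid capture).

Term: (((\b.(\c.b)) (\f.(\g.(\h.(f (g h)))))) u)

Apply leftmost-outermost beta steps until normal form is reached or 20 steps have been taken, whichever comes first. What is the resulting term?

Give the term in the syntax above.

Step 0: (((\b.(\c.b)) (\f.(\g.(\h.(f (g h)))))) u)
Step 1: ((\c.(\f.(\g.(\h.(f (g h)))))) u)
Step 2: (\f.(\g.(\h.(f (g h)))))

Answer: (\f.(\g.(\h.(f (g h)))))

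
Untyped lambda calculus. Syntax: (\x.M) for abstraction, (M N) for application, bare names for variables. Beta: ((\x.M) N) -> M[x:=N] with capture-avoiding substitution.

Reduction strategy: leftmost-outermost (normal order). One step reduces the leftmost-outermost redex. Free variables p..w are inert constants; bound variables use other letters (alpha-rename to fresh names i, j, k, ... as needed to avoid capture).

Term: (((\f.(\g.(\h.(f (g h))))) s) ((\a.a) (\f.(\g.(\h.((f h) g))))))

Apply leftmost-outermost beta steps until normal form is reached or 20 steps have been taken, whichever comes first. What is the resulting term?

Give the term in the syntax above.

Answer: (\h.(s (\g.(\i.((h i) g)))))

Derivation:
Step 0: (((\f.(\g.(\h.(f (g h))))) s) ((\a.a) (\f.(\g.(\h.((f h) g))))))
Step 1: ((\g.(\h.(s (g h)))) ((\a.a) (\f.(\g.(\h.((f h) g))))))
Step 2: (\h.(s (((\a.a) (\f.(\g.(\h.((f h) g))))) h)))
Step 3: (\h.(s ((\f.(\g.(\h.((f h) g)))) h)))
Step 4: (\h.(s (\g.(\i.((h i) g)))))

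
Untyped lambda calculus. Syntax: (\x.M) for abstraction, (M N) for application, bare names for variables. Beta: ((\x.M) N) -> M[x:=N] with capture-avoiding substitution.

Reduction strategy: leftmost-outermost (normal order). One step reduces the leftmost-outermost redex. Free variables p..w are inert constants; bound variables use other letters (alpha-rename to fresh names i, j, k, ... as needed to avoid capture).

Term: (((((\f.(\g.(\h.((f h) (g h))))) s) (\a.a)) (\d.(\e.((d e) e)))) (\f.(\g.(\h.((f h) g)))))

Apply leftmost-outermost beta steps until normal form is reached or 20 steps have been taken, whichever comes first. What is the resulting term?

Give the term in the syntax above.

Step 0: (((((\f.(\g.(\h.((f h) (g h))))) s) (\a.a)) (\d.(\e.((d e) e)))) (\f.(\g.(\h.((f h) g)))))
Step 1: ((((\g.(\h.((s h) (g h)))) (\a.a)) (\d.(\e.((d e) e)))) (\f.(\g.(\h.((f h) g)))))
Step 2: (((\h.((s h) ((\a.a) h))) (\d.(\e.((d e) e)))) (\f.(\g.(\h.((f h) g)))))
Step 3: (((s (\d.(\e.((d e) e)))) ((\a.a) (\d.(\e.((d e) e))))) (\f.(\g.(\h.((f h) g)))))
Step 4: (((s (\d.(\e.((d e) e)))) (\d.(\e.((d e) e)))) (\f.(\g.(\h.((f h) g)))))

Answer: (((s (\d.(\e.((d e) e)))) (\d.(\e.((d e) e)))) (\f.(\g.(\h.((f h) g)))))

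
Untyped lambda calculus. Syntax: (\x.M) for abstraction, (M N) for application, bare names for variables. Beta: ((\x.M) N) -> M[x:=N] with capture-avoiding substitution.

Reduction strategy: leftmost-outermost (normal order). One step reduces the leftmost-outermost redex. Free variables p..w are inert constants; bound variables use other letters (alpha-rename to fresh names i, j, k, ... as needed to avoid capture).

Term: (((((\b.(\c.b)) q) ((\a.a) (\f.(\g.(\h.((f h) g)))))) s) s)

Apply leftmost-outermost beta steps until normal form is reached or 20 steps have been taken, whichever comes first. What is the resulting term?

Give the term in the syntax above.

Step 0: (((((\b.(\c.b)) q) ((\a.a) (\f.(\g.(\h.((f h) g)))))) s) s)
Step 1: ((((\c.q) ((\a.a) (\f.(\g.(\h.((f h) g)))))) s) s)
Step 2: ((q s) s)

Answer: ((q s) s)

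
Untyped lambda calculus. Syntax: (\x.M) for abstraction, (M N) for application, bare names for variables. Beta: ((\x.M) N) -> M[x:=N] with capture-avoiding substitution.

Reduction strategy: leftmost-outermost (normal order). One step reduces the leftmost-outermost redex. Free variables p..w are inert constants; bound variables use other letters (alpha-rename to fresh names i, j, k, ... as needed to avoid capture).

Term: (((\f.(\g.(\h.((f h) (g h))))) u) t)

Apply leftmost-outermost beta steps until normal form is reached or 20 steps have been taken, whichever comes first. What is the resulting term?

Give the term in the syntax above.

Step 0: (((\f.(\g.(\h.((f h) (g h))))) u) t)
Step 1: ((\g.(\h.((u h) (g h)))) t)
Step 2: (\h.((u h) (t h)))

Answer: (\h.((u h) (t h)))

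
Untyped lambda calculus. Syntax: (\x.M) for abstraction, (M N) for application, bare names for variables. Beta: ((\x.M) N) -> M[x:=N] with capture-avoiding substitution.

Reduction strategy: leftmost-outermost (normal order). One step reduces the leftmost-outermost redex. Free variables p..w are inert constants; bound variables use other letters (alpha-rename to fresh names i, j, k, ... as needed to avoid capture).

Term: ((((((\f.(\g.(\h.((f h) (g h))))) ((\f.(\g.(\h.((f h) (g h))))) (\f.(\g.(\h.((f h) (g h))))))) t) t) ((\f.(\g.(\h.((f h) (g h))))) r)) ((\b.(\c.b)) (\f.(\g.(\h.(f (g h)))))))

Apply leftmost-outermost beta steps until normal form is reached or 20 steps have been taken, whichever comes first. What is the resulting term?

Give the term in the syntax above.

Step 0: ((((((\f.(\g.(\h.((f h) (g h))))) ((\f.(\g.(\h.((f h) (g h))))) (\f.(\g.(\h.((f h) (g h))))))) t) t) ((\f.(\g.(\h.((f h) (g h))))) r)) ((\b.(\c.b)) (\f.(\g.(\h.(f (g h)))))))
Step 1: (((((\g.(\h.((((\f.(\g.(\h.((f h) (g h))))) (\f.(\g.(\h.((f h) (g h)))))) h) (g h)))) t) t) ((\f.(\g.(\h.((f h) (g h))))) r)) ((\b.(\c.b)) (\f.(\g.(\h.(f (g h)))))))
Step 2: ((((\h.((((\f.(\g.(\h.((f h) (g h))))) (\f.(\g.(\h.((f h) (g h)))))) h) (t h))) t) ((\f.(\g.(\h.((f h) (g h))))) r)) ((\b.(\c.b)) (\f.(\g.(\h.(f (g h)))))))
Step 3: ((((((\f.(\g.(\h.((f h) (g h))))) (\f.(\g.(\h.((f h) (g h)))))) t) (t t)) ((\f.(\g.(\h.((f h) (g h))))) r)) ((\b.(\c.b)) (\f.(\g.(\h.(f (g h)))))))
Step 4: (((((\g.(\h.(((\f.(\g.(\h.((f h) (g h))))) h) (g h)))) t) (t t)) ((\f.(\g.(\h.((f h) (g h))))) r)) ((\b.(\c.b)) (\f.(\g.(\h.(f (g h)))))))
Step 5: ((((\h.(((\f.(\g.(\h.((f h) (g h))))) h) (t h))) (t t)) ((\f.(\g.(\h.((f h) (g h))))) r)) ((\b.(\c.b)) (\f.(\g.(\h.(f (g h)))))))
Step 6: (((((\f.(\g.(\h.((f h) (g h))))) (t t)) (t (t t))) ((\f.(\g.(\h.((f h) (g h))))) r)) ((\b.(\c.b)) (\f.(\g.(\h.(f (g h)))))))
Step 7: ((((\g.(\h.(((t t) h) (g h)))) (t (t t))) ((\f.(\g.(\h.((f h) (g h))))) r)) ((\b.(\c.b)) (\f.(\g.(\h.(f (g h)))))))
Step 8: (((\h.(((t t) h) ((t (t t)) h))) ((\f.(\g.(\h.((f h) (g h))))) r)) ((\b.(\c.b)) (\f.(\g.(\h.(f (g h)))))))
Step 9: ((((t t) ((\f.(\g.(\h.((f h) (g h))))) r)) ((t (t t)) ((\f.(\g.(\h.((f h) (g h))))) r))) ((\b.(\c.b)) (\f.(\g.(\h.(f (g h)))))))
Step 10: ((((t t) (\g.(\h.((r h) (g h))))) ((t (t t)) ((\f.(\g.(\h.((f h) (g h))))) r))) ((\b.(\c.b)) (\f.(\g.(\h.(f (g h)))))))
Step 11: ((((t t) (\g.(\h.((r h) (g h))))) ((t (t t)) (\g.(\h.((r h) (g h)))))) ((\b.(\c.b)) (\f.(\g.(\h.(f (g h)))))))
Step 12: ((((t t) (\g.(\h.((r h) (g h))))) ((t (t t)) (\g.(\h.((r h) (g h)))))) (\c.(\f.(\g.(\h.(f (g h)))))))

Answer: ((((t t) (\g.(\h.((r h) (g h))))) ((t (t t)) (\g.(\h.((r h) (g h)))))) (\c.(\f.(\g.(\h.(f (g h)))))))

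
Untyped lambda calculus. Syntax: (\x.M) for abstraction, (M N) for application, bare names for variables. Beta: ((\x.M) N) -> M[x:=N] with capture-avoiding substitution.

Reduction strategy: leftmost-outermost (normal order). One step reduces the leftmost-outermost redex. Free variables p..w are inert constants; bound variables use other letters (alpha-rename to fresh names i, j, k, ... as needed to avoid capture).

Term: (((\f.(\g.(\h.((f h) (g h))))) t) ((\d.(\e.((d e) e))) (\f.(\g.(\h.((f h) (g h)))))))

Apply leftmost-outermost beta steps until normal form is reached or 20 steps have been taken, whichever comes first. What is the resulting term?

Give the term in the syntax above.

Answer: (\h.((t h) (\i.((h i) (h i)))))

Derivation:
Step 0: (((\f.(\g.(\h.((f h) (g h))))) t) ((\d.(\e.((d e) e))) (\f.(\g.(\h.((f h) (g h)))))))
Step 1: ((\g.(\h.((t h) (g h)))) ((\d.(\e.((d e) e))) (\f.(\g.(\h.((f h) (g h)))))))
Step 2: (\h.((t h) (((\d.(\e.((d e) e))) (\f.(\g.(\h.((f h) (g h)))))) h)))
Step 3: (\h.((t h) ((\e.(((\f.(\g.(\h.((f h) (g h))))) e) e)) h)))
Step 4: (\h.((t h) (((\f.(\g.(\h.((f h) (g h))))) h) h)))
Step 5: (\h.((t h) ((\g.(\i.((h i) (g i)))) h)))
Step 6: (\h.((t h) (\i.((h i) (h i)))))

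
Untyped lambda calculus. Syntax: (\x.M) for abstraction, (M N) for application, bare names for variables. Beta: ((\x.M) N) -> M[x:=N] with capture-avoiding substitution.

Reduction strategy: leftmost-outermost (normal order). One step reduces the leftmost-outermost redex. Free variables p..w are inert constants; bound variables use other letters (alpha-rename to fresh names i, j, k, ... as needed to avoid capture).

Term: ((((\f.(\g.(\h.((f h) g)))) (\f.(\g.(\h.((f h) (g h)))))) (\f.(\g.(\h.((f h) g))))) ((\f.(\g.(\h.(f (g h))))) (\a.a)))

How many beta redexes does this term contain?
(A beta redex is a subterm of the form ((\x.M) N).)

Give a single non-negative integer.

Answer: 2

Derivation:
Term: ((((\f.(\g.(\h.((f h) g)))) (\f.(\g.(\h.((f h) (g h)))))) (\f.(\g.(\h.((f h) g))))) ((\f.(\g.(\h.(f (g h))))) (\a.a)))
  Redex: ((\f.(\g.(\h.((f h) g)))) (\f.(\g.(\h.((f h) (g h))))))
  Redex: ((\f.(\g.(\h.(f (g h))))) (\a.a))
Total redexes: 2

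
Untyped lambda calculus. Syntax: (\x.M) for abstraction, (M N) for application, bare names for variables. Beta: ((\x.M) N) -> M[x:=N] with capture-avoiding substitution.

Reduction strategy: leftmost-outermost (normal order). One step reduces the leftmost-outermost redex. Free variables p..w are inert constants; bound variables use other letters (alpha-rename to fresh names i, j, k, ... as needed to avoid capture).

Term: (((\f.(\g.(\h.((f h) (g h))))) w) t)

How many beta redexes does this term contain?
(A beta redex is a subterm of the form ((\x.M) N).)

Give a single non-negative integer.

Term: (((\f.(\g.(\h.((f h) (g h))))) w) t)
  Redex: ((\f.(\g.(\h.((f h) (g h))))) w)
Total redexes: 1

Answer: 1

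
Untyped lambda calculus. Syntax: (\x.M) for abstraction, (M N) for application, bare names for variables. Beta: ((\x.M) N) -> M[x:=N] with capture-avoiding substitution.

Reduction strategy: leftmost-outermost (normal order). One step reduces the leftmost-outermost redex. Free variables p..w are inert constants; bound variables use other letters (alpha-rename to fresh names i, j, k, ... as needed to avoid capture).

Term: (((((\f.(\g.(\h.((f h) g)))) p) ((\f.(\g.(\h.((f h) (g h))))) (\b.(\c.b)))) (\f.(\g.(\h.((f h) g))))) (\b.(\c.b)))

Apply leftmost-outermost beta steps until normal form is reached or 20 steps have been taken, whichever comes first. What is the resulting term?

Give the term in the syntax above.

Step 0: (((((\f.(\g.(\h.((f h) g)))) p) ((\f.(\g.(\h.((f h) (g h))))) (\b.(\c.b)))) (\f.(\g.(\h.((f h) g))))) (\b.(\c.b)))
Step 1: ((((\g.(\h.((p h) g))) ((\f.(\g.(\h.((f h) (g h))))) (\b.(\c.b)))) (\f.(\g.(\h.((f h) g))))) (\b.(\c.b)))
Step 2: (((\h.((p h) ((\f.(\g.(\h.((f h) (g h))))) (\b.(\c.b))))) (\f.(\g.(\h.((f h) g))))) (\b.(\c.b)))
Step 3: (((p (\f.(\g.(\h.((f h) g))))) ((\f.(\g.(\h.((f h) (g h))))) (\b.(\c.b)))) (\b.(\c.b)))
Step 4: (((p (\f.(\g.(\h.((f h) g))))) (\g.(\h.(((\b.(\c.b)) h) (g h))))) (\b.(\c.b)))
Step 5: (((p (\f.(\g.(\h.((f h) g))))) (\g.(\h.((\c.h) (g h))))) (\b.(\c.b)))
Step 6: (((p (\f.(\g.(\h.((f h) g))))) (\g.(\h.h))) (\b.(\c.b)))

Answer: (((p (\f.(\g.(\h.((f h) g))))) (\g.(\h.h))) (\b.(\c.b)))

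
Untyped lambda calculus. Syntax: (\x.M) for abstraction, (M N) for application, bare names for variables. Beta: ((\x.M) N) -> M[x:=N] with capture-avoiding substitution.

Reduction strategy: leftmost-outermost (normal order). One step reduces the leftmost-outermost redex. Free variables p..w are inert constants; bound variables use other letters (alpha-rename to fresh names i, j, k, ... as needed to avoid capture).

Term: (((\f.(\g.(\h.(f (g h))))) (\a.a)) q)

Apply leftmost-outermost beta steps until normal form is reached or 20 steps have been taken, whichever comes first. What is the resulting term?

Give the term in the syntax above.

Step 0: (((\f.(\g.(\h.(f (g h))))) (\a.a)) q)
Step 1: ((\g.(\h.((\a.a) (g h)))) q)
Step 2: (\h.((\a.a) (q h)))
Step 3: (\h.(q h))

Answer: (\h.(q h))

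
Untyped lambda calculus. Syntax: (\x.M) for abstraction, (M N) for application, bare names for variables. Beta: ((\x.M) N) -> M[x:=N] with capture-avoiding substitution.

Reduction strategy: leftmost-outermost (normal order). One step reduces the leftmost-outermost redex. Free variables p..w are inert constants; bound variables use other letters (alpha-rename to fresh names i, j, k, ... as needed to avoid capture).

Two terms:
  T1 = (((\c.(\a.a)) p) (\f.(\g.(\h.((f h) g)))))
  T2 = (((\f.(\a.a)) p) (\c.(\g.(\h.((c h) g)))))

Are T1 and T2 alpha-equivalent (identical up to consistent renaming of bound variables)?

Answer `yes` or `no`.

Term 1: (((\c.(\a.a)) p) (\f.(\g.(\h.((f h) g)))))
Term 2: (((\f.(\a.a)) p) (\c.(\g.(\h.((c h) g)))))
Alpha-equivalence: compare structure up to binder renaming.
Result: True

Answer: yes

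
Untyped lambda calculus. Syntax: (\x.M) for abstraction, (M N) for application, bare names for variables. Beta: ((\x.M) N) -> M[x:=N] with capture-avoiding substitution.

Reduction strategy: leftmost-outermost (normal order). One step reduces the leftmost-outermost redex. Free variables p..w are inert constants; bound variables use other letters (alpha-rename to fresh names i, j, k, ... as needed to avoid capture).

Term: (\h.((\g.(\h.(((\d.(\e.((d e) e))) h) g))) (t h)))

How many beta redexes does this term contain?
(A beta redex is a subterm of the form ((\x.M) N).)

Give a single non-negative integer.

Answer: 2

Derivation:
Term: (\h.((\g.(\h.(((\d.(\e.((d e) e))) h) g))) (t h)))
  Redex: ((\g.(\h.(((\d.(\e.((d e) e))) h) g))) (t h))
  Redex: ((\d.(\e.((d e) e))) h)
Total redexes: 2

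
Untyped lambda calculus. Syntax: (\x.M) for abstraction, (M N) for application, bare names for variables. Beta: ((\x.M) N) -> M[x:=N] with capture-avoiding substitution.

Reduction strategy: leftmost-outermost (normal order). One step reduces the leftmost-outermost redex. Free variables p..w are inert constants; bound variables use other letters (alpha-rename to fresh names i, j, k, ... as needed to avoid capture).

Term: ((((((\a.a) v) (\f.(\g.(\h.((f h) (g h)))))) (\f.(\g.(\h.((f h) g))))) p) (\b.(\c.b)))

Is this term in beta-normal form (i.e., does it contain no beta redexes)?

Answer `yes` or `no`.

Term: ((((((\a.a) v) (\f.(\g.(\h.((f h) (g h)))))) (\f.(\g.(\h.((f h) g))))) p) (\b.(\c.b)))
Found 1 beta redex(es).

Answer: no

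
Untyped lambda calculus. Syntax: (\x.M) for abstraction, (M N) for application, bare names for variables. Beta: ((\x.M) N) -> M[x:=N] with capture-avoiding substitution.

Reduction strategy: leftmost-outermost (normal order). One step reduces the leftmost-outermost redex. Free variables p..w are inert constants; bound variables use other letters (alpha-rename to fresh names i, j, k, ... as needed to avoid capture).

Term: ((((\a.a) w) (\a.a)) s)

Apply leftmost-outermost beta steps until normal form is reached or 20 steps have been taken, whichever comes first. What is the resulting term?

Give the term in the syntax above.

Answer: ((w (\a.a)) s)

Derivation:
Step 0: ((((\a.a) w) (\a.a)) s)
Step 1: ((w (\a.a)) s)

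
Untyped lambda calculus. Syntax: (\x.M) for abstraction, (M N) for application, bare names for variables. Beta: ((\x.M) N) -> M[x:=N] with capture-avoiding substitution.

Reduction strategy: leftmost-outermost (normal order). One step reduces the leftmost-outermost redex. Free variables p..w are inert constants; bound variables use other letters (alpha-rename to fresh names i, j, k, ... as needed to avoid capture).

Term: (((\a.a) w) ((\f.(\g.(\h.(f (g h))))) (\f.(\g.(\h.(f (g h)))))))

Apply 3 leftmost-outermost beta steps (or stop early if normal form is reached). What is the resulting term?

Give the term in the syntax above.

Answer: (w (\g.(\h.(\i.(\j.((g h) (i j)))))))

Derivation:
Step 0: (((\a.a) w) ((\f.(\g.(\h.(f (g h))))) (\f.(\g.(\h.(f (g h)))))))
Step 1: (w ((\f.(\g.(\h.(f (g h))))) (\f.(\g.(\h.(f (g h)))))))
Step 2: (w (\g.(\h.((\f.(\g.(\h.(f (g h))))) (g h)))))
Step 3: (w (\g.(\h.(\i.(\j.((g h) (i j)))))))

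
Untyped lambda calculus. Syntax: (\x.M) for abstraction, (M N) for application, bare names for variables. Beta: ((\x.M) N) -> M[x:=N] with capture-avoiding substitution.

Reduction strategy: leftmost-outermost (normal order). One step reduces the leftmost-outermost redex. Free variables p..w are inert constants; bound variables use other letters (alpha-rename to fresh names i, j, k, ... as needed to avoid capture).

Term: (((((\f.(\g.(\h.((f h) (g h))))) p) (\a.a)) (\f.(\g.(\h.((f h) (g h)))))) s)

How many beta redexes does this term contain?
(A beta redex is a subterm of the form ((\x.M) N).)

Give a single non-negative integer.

Answer: 1

Derivation:
Term: (((((\f.(\g.(\h.((f h) (g h))))) p) (\a.a)) (\f.(\g.(\h.((f h) (g h)))))) s)
  Redex: ((\f.(\g.(\h.((f h) (g h))))) p)
Total redexes: 1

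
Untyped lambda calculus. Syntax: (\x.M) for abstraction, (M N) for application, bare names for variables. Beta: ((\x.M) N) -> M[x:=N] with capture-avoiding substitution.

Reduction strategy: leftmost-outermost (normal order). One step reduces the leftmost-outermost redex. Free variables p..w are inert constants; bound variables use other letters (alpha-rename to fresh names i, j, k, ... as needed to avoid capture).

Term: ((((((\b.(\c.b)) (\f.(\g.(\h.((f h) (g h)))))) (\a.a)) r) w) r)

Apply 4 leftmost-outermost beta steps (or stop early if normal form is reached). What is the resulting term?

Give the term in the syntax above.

Step 0: ((((((\b.(\c.b)) (\f.(\g.(\h.((f h) (g h)))))) (\a.a)) r) w) r)
Step 1: (((((\c.(\f.(\g.(\h.((f h) (g h)))))) (\a.a)) r) w) r)
Step 2: ((((\f.(\g.(\h.((f h) (g h))))) r) w) r)
Step 3: (((\g.(\h.((r h) (g h)))) w) r)
Step 4: ((\h.((r h) (w h))) r)

Answer: ((\h.((r h) (w h))) r)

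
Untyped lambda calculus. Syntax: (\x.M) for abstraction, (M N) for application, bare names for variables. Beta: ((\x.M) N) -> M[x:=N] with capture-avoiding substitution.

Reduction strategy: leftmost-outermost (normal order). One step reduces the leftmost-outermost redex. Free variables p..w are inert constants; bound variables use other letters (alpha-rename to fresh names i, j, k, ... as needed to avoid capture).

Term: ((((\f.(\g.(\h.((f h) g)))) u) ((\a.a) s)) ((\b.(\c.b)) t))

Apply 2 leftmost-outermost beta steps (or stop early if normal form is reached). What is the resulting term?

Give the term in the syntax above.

Step 0: ((((\f.(\g.(\h.((f h) g)))) u) ((\a.a) s)) ((\b.(\c.b)) t))
Step 1: (((\g.(\h.((u h) g))) ((\a.a) s)) ((\b.(\c.b)) t))
Step 2: ((\h.((u h) ((\a.a) s))) ((\b.(\c.b)) t))

Answer: ((\h.((u h) ((\a.a) s))) ((\b.(\c.b)) t))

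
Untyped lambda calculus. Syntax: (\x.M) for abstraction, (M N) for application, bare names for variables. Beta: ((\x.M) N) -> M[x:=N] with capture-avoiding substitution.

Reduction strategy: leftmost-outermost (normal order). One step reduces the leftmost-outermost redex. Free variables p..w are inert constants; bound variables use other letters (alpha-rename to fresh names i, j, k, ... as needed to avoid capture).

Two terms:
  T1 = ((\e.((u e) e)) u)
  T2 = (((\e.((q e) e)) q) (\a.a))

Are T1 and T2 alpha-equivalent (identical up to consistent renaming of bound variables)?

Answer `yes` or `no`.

Answer: no

Derivation:
Term 1: ((\e.((u e) e)) u)
Term 2: (((\e.((q e) e)) q) (\a.a))
Alpha-equivalence: compare structure up to binder renaming.
Result: False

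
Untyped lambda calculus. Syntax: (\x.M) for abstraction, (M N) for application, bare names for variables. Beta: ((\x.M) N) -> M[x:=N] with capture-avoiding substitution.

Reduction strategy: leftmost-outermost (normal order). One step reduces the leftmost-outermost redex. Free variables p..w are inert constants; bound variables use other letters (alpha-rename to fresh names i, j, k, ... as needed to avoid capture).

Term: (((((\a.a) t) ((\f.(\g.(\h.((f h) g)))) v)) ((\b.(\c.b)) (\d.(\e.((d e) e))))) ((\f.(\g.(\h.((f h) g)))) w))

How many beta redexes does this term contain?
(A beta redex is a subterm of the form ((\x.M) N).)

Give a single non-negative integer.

Term: (((((\a.a) t) ((\f.(\g.(\h.((f h) g)))) v)) ((\b.(\c.b)) (\d.(\e.((d e) e))))) ((\f.(\g.(\h.((f h) g)))) w))
  Redex: ((\a.a) t)
  Redex: ((\f.(\g.(\h.((f h) g)))) v)
  Redex: ((\b.(\c.b)) (\d.(\e.((d e) e))))
  Redex: ((\f.(\g.(\h.((f h) g)))) w)
Total redexes: 4

Answer: 4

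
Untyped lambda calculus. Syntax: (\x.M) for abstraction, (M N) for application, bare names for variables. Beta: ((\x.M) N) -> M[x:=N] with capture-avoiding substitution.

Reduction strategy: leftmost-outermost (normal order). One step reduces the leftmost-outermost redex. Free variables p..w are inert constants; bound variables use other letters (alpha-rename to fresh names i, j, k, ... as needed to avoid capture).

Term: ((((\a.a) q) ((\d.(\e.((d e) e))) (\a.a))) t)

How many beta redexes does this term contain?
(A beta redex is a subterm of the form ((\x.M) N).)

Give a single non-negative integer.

Term: ((((\a.a) q) ((\d.(\e.((d e) e))) (\a.a))) t)
  Redex: ((\a.a) q)
  Redex: ((\d.(\e.((d e) e))) (\a.a))
Total redexes: 2

Answer: 2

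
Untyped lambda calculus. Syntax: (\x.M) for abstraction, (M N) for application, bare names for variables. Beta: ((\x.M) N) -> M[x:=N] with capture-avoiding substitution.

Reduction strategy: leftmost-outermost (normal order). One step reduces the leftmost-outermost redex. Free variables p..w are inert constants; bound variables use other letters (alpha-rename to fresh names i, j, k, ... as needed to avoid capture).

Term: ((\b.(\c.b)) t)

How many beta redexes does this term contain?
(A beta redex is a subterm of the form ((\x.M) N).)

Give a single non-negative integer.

Answer: 1

Derivation:
Term: ((\b.(\c.b)) t)
  Redex: ((\b.(\c.b)) t)
Total redexes: 1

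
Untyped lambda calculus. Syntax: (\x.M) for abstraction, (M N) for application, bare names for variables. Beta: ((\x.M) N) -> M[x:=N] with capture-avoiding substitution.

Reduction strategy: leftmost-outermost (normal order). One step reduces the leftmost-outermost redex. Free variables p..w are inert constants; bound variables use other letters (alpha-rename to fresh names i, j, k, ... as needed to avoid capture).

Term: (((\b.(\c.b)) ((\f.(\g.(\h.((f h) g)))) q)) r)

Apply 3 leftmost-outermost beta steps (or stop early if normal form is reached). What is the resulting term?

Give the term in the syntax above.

Step 0: (((\b.(\c.b)) ((\f.(\g.(\h.((f h) g)))) q)) r)
Step 1: ((\c.((\f.(\g.(\h.((f h) g)))) q)) r)
Step 2: ((\f.(\g.(\h.((f h) g)))) q)
Step 3: (\g.(\h.((q h) g)))

Answer: (\g.(\h.((q h) g)))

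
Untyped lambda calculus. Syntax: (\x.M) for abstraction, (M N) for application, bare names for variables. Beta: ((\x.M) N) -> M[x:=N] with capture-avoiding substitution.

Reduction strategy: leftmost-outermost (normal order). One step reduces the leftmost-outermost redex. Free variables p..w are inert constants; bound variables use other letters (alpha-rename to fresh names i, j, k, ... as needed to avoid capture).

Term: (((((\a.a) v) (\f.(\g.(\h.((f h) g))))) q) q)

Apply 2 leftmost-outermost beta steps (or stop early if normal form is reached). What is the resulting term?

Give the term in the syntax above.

Answer: (((v (\f.(\g.(\h.((f h) g))))) q) q)

Derivation:
Step 0: (((((\a.a) v) (\f.(\g.(\h.((f h) g))))) q) q)
Step 1: (((v (\f.(\g.(\h.((f h) g))))) q) q)
Step 2: (normal form reached)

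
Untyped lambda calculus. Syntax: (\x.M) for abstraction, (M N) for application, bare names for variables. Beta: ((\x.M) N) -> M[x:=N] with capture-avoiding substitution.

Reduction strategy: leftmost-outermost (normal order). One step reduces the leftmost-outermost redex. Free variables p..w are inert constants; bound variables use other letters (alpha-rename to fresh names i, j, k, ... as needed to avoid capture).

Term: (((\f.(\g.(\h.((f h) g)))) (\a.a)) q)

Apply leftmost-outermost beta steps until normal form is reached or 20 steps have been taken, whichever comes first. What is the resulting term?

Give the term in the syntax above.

Answer: (\h.(h q))

Derivation:
Step 0: (((\f.(\g.(\h.((f h) g)))) (\a.a)) q)
Step 1: ((\g.(\h.(((\a.a) h) g))) q)
Step 2: (\h.(((\a.a) h) q))
Step 3: (\h.(h q))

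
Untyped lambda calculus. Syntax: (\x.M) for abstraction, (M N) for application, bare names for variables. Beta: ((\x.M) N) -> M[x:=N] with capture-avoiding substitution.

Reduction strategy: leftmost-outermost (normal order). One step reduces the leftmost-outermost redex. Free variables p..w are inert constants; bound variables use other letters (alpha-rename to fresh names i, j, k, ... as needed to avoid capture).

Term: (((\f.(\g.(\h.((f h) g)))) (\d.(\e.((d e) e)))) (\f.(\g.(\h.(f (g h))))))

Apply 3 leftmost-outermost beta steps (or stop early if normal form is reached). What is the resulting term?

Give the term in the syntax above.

Step 0: (((\f.(\g.(\h.((f h) g)))) (\d.(\e.((d e) e)))) (\f.(\g.(\h.(f (g h))))))
Step 1: ((\g.(\h.(((\d.(\e.((d e) e))) h) g))) (\f.(\g.(\h.(f (g h))))))
Step 2: (\h.(((\d.(\e.((d e) e))) h) (\f.(\g.(\h.(f (g h)))))))
Step 3: (\h.((\e.((h e) e)) (\f.(\g.(\h.(f (g h)))))))

Answer: (\h.((\e.((h e) e)) (\f.(\g.(\h.(f (g h)))))))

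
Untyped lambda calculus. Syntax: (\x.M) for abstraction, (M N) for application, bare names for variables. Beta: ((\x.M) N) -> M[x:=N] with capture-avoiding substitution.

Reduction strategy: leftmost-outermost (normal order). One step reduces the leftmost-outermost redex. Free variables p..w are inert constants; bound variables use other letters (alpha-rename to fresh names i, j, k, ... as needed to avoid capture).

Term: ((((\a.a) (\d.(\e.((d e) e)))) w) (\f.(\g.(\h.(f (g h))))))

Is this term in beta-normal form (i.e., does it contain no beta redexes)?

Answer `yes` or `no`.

Answer: no

Derivation:
Term: ((((\a.a) (\d.(\e.((d e) e)))) w) (\f.(\g.(\h.(f (g h))))))
Found 1 beta redex(es).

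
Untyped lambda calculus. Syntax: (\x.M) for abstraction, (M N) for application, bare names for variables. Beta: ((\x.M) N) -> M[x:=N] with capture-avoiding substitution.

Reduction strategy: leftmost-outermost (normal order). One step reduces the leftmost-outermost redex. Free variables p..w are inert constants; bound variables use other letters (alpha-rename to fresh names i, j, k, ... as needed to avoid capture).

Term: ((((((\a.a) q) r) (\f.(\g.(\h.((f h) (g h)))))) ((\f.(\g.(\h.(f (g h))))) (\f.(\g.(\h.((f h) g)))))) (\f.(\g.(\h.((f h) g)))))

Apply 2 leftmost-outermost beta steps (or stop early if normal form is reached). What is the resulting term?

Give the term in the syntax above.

Answer: ((((q r) (\f.(\g.(\h.((f h) (g h)))))) (\g.(\h.((\f.(\g.(\h.((f h) g)))) (g h))))) (\f.(\g.(\h.((f h) g)))))

Derivation:
Step 0: ((((((\a.a) q) r) (\f.(\g.(\h.((f h) (g h)))))) ((\f.(\g.(\h.(f (g h))))) (\f.(\g.(\h.((f h) g)))))) (\f.(\g.(\h.((f h) g)))))
Step 1: ((((q r) (\f.(\g.(\h.((f h) (g h)))))) ((\f.(\g.(\h.(f (g h))))) (\f.(\g.(\h.((f h) g)))))) (\f.(\g.(\h.((f h) g)))))
Step 2: ((((q r) (\f.(\g.(\h.((f h) (g h)))))) (\g.(\h.((\f.(\g.(\h.((f h) g)))) (g h))))) (\f.(\g.(\h.((f h) g)))))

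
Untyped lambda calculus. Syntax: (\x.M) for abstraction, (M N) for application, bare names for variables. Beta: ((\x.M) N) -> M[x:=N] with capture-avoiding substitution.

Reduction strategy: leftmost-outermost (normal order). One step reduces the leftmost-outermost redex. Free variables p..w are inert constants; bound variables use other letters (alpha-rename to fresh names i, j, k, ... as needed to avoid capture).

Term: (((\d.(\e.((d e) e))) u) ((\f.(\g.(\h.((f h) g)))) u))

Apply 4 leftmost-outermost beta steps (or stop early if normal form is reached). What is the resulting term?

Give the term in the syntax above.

Answer: ((u (\g.(\h.((u h) g)))) (\g.(\h.((u h) g))))

Derivation:
Step 0: (((\d.(\e.((d e) e))) u) ((\f.(\g.(\h.((f h) g)))) u))
Step 1: ((\e.((u e) e)) ((\f.(\g.(\h.((f h) g)))) u))
Step 2: ((u ((\f.(\g.(\h.((f h) g)))) u)) ((\f.(\g.(\h.((f h) g)))) u))
Step 3: ((u (\g.(\h.((u h) g)))) ((\f.(\g.(\h.((f h) g)))) u))
Step 4: ((u (\g.(\h.((u h) g)))) (\g.(\h.((u h) g))))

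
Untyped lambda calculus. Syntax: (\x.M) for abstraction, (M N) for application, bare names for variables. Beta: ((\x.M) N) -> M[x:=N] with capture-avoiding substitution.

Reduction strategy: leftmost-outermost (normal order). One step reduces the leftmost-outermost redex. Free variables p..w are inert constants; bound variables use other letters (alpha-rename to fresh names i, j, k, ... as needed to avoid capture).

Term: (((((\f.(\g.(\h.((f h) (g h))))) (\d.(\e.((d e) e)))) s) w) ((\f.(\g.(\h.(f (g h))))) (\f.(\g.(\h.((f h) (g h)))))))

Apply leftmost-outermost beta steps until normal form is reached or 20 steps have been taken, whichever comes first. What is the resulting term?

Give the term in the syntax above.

Answer: (((w (s w)) (s w)) (\g.(\h.(\i.(\j.(((g h) j) (i j)))))))

Derivation:
Step 0: (((((\f.(\g.(\h.((f h) (g h))))) (\d.(\e.((d e) e)))) s) w) ((\f.(\g.(\h.(f (g h))))) (\f.(\g.(\h.((f h) (g h)))))))
Step 1: ((((\g.(\h.(((\d.(\e.((d e) e))) h) (g h)))) s) w) ((\f.(\g.(\h.(f (g h))))) (\f.(\g.(\h.((f h) (g h)))))))
Step 2: (((\h.(((\d.(\e.((d e) e))) h) (s h))) w) ((\f.(\g.(\h.(f (g h))))) (\f.(\g.(\h.((f h) (g h)))))))
Step 3: ((((\d.(\e.((d e) e))) w) (s w)) ((\f.(\g.(\h.(f (g h))))) (\f.(\g.(\h.((f h) (g h)))))))
Step 4: (((\e.((w e) e)) (s w)) ((\f.(\g.(\h.(f (g h))))) (\f.(\g.(\h.((f h) (g h)))))))
Step 5: (((w (s w)) (s w)) ((\f.(\g.(\h.(f (g h))))) (\f.(\g.(\h.((f h) (g h)))))))
Step 6: (((w (s w)) (s w)) (\g.(\h.((\f.(\g.(\h.((f h) (g h))))) (g h)))))
Step 7: (((w (s w)) (s w)) (\g.(\h.(\i.(\j.(((g h) j) (i j)))))))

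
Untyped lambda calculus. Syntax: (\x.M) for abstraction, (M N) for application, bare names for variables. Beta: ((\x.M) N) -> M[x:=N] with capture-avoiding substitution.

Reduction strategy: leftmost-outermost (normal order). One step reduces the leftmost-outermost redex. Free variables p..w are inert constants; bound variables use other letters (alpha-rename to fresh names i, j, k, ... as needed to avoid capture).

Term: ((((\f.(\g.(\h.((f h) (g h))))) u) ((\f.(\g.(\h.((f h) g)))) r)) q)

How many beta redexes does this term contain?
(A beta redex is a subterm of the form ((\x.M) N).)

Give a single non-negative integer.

Answer: 2

Derivation:
Term: ((((\f.(\g.(\h.((f h) (g h))))) u) ((\f.(\g.(\h.((f h) g)))) r)) q)
  Redex: ((\f.(\g.(\h.((f h) (g h))))) u)
  Redex: ((\f.(\g.(\h.((f h) g)))) r)
Total redexes: 2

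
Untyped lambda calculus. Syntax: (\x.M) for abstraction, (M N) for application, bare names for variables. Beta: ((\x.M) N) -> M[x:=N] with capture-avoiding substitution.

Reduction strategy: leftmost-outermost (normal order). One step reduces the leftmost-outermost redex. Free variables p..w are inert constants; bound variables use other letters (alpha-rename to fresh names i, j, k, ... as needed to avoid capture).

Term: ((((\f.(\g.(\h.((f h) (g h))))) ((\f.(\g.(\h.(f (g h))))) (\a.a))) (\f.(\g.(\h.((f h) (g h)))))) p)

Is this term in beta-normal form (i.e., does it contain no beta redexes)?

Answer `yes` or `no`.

Answer: no

Derivation:
Term: ((((\f.(\g.(\h.((f h) (g h))))) ((\f.(\g.(\h.(f (g h))))) (\a.a))) (\f.(\g.(\h.((f h) (g h)))))) p)
Found 2 beta redex(es).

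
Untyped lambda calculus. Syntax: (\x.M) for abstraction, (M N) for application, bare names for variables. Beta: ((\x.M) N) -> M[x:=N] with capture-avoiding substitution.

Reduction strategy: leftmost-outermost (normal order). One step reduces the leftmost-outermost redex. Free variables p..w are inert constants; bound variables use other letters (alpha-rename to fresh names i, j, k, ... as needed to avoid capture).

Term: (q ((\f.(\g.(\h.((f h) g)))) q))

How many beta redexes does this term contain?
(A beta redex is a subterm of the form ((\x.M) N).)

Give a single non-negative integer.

Answer: 1

Derivation:
Term: (q ((\f.(\g.(\h.((f h) g)))) q))
  Redex: ((\f.(\g.(\h.((f h) g)))) q)
Total redexes: 1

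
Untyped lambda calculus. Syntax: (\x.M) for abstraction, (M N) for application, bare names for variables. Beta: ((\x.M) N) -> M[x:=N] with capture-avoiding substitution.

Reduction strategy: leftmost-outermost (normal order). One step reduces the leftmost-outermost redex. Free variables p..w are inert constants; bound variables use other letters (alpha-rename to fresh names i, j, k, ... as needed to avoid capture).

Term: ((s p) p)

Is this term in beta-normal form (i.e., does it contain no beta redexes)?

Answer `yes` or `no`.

Term: ((s p) p)
No beta redexes found.

Answer: yes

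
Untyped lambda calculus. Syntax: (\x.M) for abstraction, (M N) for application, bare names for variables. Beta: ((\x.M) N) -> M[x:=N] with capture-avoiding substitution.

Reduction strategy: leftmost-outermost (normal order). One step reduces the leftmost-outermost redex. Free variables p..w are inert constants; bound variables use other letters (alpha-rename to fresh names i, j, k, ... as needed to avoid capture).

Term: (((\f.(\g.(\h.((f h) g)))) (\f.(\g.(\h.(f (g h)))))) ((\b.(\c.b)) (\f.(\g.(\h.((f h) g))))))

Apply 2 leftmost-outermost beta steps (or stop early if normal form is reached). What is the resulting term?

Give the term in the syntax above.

Answer: (\h.(((\f.(\g.(\h.(f (g h))))) h) ((\b.(\c.b)) (\f.(\g.(\h.((f h) g)))))))

Derivation:
Step 0: (((\f.(\g.(\h.((f h) g)))) (\f.(\g.(\h.(f (g h)))))) ((\b.(\c.b)) (\f.(\g.(\h.((f h) g))))))
Step 1: ((\g.(\h.(((\f.(\g.(\h.(f (g h))))) h) g))) ((\b.(\c.b)) (\f.(\g.(\h.((f h) g))))))
Step 2: (\h.(((\f.(\g.(\h.(f (g h))))) h) ((\b.(\c.b)) (\f.(\g.(\h.((f h) g)))))))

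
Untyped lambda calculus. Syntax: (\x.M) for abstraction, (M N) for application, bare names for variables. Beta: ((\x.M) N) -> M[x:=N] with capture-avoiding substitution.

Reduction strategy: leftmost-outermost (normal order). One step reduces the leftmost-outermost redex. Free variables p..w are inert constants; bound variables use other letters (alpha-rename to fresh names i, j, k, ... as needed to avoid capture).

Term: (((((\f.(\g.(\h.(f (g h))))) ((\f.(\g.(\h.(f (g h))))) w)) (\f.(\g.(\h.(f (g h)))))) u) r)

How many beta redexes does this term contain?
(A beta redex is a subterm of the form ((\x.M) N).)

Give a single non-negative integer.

Answer: 2

Derivation:
Term: (((((\f.(\g.(\h.(f (g h))))) ((\f.(\g.(\h.(f (g h))))) w)) (\f.(\g.(\h.(f (g h)))))) u) r)
  Redex: ((\f.(\g.(\h.(f (g h))))) ((\f.(\g.(\h.(f (g h))))) w))
  Redex: ((\f.(\g.(\h.(f (g h))))) w)
Total redexes: 2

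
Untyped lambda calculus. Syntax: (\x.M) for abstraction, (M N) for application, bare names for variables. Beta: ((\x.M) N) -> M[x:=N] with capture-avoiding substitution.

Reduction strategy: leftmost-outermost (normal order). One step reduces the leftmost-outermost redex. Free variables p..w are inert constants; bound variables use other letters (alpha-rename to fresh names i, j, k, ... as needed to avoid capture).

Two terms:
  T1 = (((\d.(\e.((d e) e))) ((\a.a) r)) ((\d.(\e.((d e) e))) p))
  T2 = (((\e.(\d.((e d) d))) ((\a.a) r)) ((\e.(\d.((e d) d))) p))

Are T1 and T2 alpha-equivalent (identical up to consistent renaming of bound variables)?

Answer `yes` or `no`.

Term 1: (((\d.(\e.((d e) e))) ((\a.a) r)) ((\d.(\e.((d e) e))) p))
Term 2: (((\e.(\d.((e d) d))) ((\a.a) r)) ((\e.(\d.((e d) d))) p))
Alpha-equivalence: compare structure up to binder renaming.
Result: True

Answer: yes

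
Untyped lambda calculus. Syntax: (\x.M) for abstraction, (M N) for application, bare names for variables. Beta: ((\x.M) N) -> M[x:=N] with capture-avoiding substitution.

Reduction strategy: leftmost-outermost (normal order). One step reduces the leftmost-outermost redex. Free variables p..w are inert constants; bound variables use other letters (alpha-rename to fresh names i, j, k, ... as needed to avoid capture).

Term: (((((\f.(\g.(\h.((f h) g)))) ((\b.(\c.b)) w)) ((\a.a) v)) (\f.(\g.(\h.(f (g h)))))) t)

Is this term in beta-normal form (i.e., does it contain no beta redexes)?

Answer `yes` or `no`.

Term: (((((\f.(\g.(\h.((f h) g)))) ((\b.(\c.b)) w)) ((\a.a) v)) (\f.(\g.(\h.(f (g h)))))) t)
Found 3 beta redex(es).

Answer: no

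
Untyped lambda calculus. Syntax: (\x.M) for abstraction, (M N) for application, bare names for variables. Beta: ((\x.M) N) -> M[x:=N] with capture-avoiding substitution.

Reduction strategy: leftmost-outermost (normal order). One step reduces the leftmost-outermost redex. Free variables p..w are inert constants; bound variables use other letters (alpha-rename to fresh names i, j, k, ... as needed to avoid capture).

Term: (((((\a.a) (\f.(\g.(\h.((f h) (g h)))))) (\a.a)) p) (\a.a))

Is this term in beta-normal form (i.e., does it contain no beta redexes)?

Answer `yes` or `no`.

Answer: no

Derivation:
Term: (((((\a.a) (\f.(\g.(\h.((f h) (g h)))))) (\a.a)) p) (\a.a))
Found 1 beta redex(es).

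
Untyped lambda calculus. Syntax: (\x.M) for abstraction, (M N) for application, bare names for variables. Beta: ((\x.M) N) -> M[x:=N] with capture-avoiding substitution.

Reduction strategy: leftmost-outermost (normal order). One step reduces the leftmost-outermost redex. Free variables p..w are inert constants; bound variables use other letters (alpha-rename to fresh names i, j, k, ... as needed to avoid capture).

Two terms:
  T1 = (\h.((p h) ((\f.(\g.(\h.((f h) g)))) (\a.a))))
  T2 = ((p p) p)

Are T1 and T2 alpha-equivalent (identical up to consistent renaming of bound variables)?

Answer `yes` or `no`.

Answer: no

Derivation:
Term 1: (\h.((p h) ((\f.(\g.(\h.((f h) g)))) (\a.a))))
Term 2: ((p p) p)
Alpha-equivalence: compare structure up to binder renaming.
Result: False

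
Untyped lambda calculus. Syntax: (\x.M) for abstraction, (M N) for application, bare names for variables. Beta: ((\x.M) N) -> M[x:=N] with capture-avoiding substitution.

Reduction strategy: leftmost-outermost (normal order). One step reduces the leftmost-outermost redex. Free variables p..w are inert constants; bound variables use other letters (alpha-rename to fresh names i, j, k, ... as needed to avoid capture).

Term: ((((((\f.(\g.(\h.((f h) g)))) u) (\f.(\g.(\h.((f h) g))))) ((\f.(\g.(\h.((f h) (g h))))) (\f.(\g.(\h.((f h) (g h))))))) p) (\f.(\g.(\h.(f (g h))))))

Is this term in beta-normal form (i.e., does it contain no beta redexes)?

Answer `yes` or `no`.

Term: ((((((\f.(\g.(\h.((f h) g)))) u) (\f.(\g.(\h.((f h) g))))) ((\f.(\g.(\h.((f h) (g h))))) (\f.(\g.(\h.((f h) (g h))))))) p) (\f.(\g.(\h.(f (g h))))))
Found 2 beta redex(es).

Answer: no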